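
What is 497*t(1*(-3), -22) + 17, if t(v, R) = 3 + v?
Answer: 17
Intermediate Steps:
497*t(1*(-3), -22) + 17 = 497*(3 + 1*(-3)) + 17 = 497*(3 - 3) + 17 = 497*0 + 17 = 0 + 17 = 17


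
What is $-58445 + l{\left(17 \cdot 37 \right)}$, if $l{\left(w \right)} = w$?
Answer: $-57816$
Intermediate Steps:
$-58445 + l{\left(17 \cdot 37 \right)} = -58445 + 17 \cdot 37 = -58445 + 629 = -57816$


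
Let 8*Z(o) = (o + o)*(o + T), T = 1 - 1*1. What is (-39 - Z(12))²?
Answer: 5625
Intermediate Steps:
T = 0 (T = 1 - 1 = 0)
Z(o) = o²/4 (Z(o) = ((o + o)*(o + 0))/8 = ((2*o)*o)/8 = (2*o²)/8 = o²/4)
(-39 - Z(12))² = (-39 - 12²/4)² = (-39 - 144/4)² = (-39 - 1*36)² = (-39 - 36)² = (-75)² = 5625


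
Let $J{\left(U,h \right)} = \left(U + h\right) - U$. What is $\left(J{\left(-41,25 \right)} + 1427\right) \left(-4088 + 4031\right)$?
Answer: $-82764$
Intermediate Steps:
$J{\left(U,h \right)} = h$
$\left(J{\left(-41,25 \right)} + 1427\right) \left(-4088 + 4031\right) = \left(25 + 1427\right) \left(-4088 + 4031\right) = 1452 \left(-57\right) = -82764$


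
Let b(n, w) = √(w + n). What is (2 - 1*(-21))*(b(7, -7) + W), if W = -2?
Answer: -46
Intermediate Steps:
b(n, w) = √(n + w)
(2 - 1*(-21))*(b(7, -7) + W) = (2 - 1*(-21))*(√(7 - 7) - 2) = (2 + 21)*(√0 - 2) = 23*(0 - 2) = 23*(-2) = -46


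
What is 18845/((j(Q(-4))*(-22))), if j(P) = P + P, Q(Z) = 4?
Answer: -18845/176 ≈ -107.07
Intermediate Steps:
j(P) = 2*P
18845/((j(Q(-4))*(-22))) = 18845/(((2*4)*(-22))) = 18845/((8*(-22))) = 18845/(-176) = 18845*(-1/176) = -18845/176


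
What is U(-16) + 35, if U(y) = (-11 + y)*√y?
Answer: 35 - 108*I ≈ 35.0 - 108.0*I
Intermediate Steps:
U(y) = √y*(-11 + y)
U(-16) + 35 = √(-16)*(-11 - 16) + 35 = (4*I)*(-27) + 35 = -108*I + 35 = 35 - 108*I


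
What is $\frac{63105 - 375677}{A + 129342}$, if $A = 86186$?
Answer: $- \frac{78143}{53882} \approx -1.4503$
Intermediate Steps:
$\frac{63105 - 375677}{A + 129342} = \frac{63105 - 375677}{86186 + 129342} = - \frac{312572}{215528} = \left(-312572\right) \frac{1}{215528} = - \frac{78143}{53882}$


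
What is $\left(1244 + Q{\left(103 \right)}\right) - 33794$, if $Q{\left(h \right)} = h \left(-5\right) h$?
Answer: $-85595$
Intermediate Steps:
$Q{\left(h \right)} = - 5 h^{2}$ ($Q{\left(h \right)} = - 5 h h = - 5 h^{2}$)
$\left(1244 + Q{\left(103 \right)}\right) - 33794 = \left(1244 - 5 \cdot 103^{2}\right) - 33794 = \left(1244 - 53045\right) - 33794 = -51801 - 33794 = -85595$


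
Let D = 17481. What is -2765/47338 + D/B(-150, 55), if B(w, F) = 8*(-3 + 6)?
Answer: 137908203/189352 ≈ 728.32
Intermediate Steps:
B(w, F) = 24 (B(w, F) = 8*3 = 24)
-2765/47338 + D/B(-150, 55) = -2765/47338 + 17481/24 = -2765*1/47338 + 17481*(1/24) = -2765/47338 + 5827/8 = 137908203/189352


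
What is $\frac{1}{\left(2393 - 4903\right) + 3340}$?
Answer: $\frac{1}{830} \approx 0.0012048$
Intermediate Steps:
$\frac{1}{\left(2393 - 4903\right) + 3340} = \frac{1}{-2510 + 3340} = \frac{1}{830}$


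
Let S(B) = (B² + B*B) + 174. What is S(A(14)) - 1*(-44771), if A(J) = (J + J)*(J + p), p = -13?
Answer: 46513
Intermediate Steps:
A(J) = 2*J*(-13 + J) (A(J) = (J + J)*(J - 13) = (2*J)*(-13 + J) = 2*J*(-13 + J))
S(B) = 174 + 2*B² (S(B) = (B² + B²) + 174 = 2*B² + 174 = 174 + 2*B²)
S(A(14)) - 1*(-44771) = (174 + 2*(2*14*(-13 + 14))²) - 1*(-44771) = (174 + 2*(2*14*1)²) + 44771 = (174 + 2*28²) + 44771 = (174 + 2*784) + 44771 = (174 + 1568) + 44771 = 1742 + 44771 = 46513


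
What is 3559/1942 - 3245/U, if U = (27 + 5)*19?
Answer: -2068959/590368 ≈ -3.5045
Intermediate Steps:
U = 608 (U = 32*19 = 608)
3559/1942 - 3245/U = 3559/1942 - 3245/608 = -2068959/590368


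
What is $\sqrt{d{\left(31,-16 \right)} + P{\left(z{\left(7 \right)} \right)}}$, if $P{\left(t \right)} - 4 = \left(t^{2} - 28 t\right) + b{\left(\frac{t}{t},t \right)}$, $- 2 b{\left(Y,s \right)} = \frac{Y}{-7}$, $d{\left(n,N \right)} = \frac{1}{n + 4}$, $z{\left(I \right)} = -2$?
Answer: $\frac{\sqrt{6410}}{10} \approx 8.0062$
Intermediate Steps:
$d{\left(n,N \right)} = \frac{1}{4 + n}$
$b{\left(Y,s \right)} = \frac{Y}{14}$ ($b{\left(Y,s \right)} = - \frac{Y \frac{1}{-7}}{2} = - \frac{Y \left(- \frac{1}{7}\right)}{2} = - \frac{\left(- \frac{1}{7}\right) Y}{2} = \frac{Y}{14}$)
$P{\left(t \right)} = \frac{57}{14} + t^{2} - 28 t$ ($P{\left(t \right)} = 4 + \left(\left(t^{2} - 28 t\right) + \frac{t \frac{1}{t}}{14}\right) = 4 + \left(\left(t^{2} - 28 t\right) + \frac{1}{14} \cdot 1\right) = 4 + \left(\left(t^{2} - 28 t\right) + \frac{1}{14}\right) = 4 + \left(\frac{1}{14} + t^{2} - 28 t\right) = \frac{57}{14} + t^{2} - 28 t$)
$\sqrt{d{\left(31,-16 \right)} + P{\left(z{\left(7 \right)} \right)}} = \sqrt{\frac{1}{4 + 31} + \left(\frac{57}{14} + \left(-2\right)^{2} - -56\right)} = \sqrt{\frac{1}{35} + \left(\frac{57}{14} + 4 + 56\right)} = \sqrt{\frac{1}{35} + \frac{897}{14}} = \sqrt{\frac{641}{10}} = \frac{\sqrt{6410}}{10}$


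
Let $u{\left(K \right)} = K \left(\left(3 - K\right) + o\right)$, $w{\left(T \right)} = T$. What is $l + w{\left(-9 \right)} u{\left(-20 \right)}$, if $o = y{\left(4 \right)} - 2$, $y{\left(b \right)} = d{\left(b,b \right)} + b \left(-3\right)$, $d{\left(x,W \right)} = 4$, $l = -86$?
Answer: $2254$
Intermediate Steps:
$y{\left(b \right)} = 4 - 3 b$ ($y{\left(b \right)} = 4 + b \left(-3\right) = 4 - 3 b$)
$o = -10$ ($o = \left(4 - 12\right) - 2 = -8 - 2 = -10$)
$u{\left(K \right)} = K \left(-7 - K\right)$ ($u{\left(K \right)} = K \left(\left(3 - K\right) - 10\right) = K \left(-7 - K\right)$)
$l + w{\left(-9 \right)} u{\left(-20 \right)} = -86 - 9 \left(\left(-1\right) \left(-20\right) \left(7 - 20\right)\right) = -86 - 9 \left(\left(-1\right) \left(-20\right) \left(-13\right)\right) = -86 - -2340 = -86 + 2340 = 2254$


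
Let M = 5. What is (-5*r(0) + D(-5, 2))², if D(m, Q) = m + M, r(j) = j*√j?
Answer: 0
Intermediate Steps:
r(j) = j^(3/2)
D(m, Q) = 5 + m (D(m, Q) = m + 5 = 5 + m)
(-5*r(0) + D(-5, 2))² = (-5*0^(3/2) + (5 - 5))² = (-5*0 + 0)² = (0 + 0)² = 0² = 0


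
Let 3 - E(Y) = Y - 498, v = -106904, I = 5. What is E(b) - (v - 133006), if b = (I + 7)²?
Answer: 240267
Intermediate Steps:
b = 144 (b = (5 + 7)² = 12² = 144)
E(Y) = 501 - Y (E(Y) = 3 - (Y - 498) = 3 - (-498 + Y) = 3 + (498 - Y) = 501 - Y)
E(b) - (v - 133006) = (501 - 1*144) - (-106904 - 133006) = (501 - 144) - 1*(-239910) = 357 + 239910 = 240267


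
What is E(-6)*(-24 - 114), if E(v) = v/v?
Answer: -138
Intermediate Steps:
E(v) = 1
E(-6)*(-24 - 114) = 1*(-24 - 114) = 1*(-138) = -138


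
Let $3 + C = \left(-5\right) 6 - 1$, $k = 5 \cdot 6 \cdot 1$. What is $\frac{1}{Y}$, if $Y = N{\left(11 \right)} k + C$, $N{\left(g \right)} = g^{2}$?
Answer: $\frac{1}{3596} \approx 0.00027809$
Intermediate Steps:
$k = 30$ ($k = 30 \cdot 1 = 30$)
$C = -34$ ($C = -3 - 31 = -34$)
$Y = 3596$ ($Y = 11^{2} \cdot 30 - 34 = 121 \cdot 30 - 34 = 3630 - 34 = 3596$)
$\frac{1}{Y} = \frac{1}{3596}$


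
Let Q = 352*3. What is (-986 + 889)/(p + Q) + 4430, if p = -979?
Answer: 341013/77 ≈ 4428.7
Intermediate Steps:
Q = 1056
(-986 + 889)/(p + Q) + 4430 = (-986 + 889)/(-979 + 1056) + 4430 = -97/77 + 4430 = 341013/77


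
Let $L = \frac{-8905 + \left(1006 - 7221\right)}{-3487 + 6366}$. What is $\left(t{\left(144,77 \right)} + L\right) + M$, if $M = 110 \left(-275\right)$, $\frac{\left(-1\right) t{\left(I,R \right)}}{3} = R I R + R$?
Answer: $- \frac{7461833231}{2879} \approx -2.5918 \cdot 10^{6}$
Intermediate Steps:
$t{\left(I,R \right)} = - 3 R - 3 I R^{2}$ ($t{\left(I,R \right)} = - 3 \left(R I R + R\right) = - 3 \left(I R R + R\right) = - 3 \left(I R^{2} + R\right) = - 3 \left(R + I R^{2}\right) = - 3 R - 3 I R^{2}$)
$M = -30250$
$L = - \frac{15120}{2879}$ ($L = \frac{-8905 - 6215}{2879} = \left(-15120\right) \frac{1}{2879} = - \frac{15120}{2879} \approx -5.2518$)
$\left(t{\left(144,77 \right)} + L\right) + M = \left(\left(-3\right) 77 \left(1 + 144 \cdot 77\right) - \frac{15120}{2879}\right) - 30250 = \left(\left(-3\right) 77 \left(1 + 11088\right) - \frac{15120}{2879}\right) - 30250 = \left(\left(-3\right) 77 \cdot 11089 - \frac{15120}{2879}\right) - 30250 = \left(-2561559 - \frac{15120}{2879}\right) - 30250 = - \frac{7374743481}{2879} - 30250 = - \frac{7461833231}{2879}$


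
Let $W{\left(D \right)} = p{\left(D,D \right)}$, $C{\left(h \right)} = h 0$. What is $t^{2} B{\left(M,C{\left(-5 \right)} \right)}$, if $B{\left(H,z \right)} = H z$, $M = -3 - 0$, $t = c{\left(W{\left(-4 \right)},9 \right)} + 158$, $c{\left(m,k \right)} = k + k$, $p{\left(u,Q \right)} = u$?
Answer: $0$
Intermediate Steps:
$C{\left(h \right)} = 0$
$W{\left(D \right)} = D$
$c{\left(m,k \right)} = 2 k$
$t = 176$ ($t = 2 \cdot 9 + 158 = 18 + 158 = 176$)
$M = -3$ ($M = -3 + 0 = -3$)
$t^{2} B{\left(M,C{\left(-5 \right)} \right)} = 176^{2} \left(\left(-3\right) 0\right) = 30976 \cdot 0 = 0$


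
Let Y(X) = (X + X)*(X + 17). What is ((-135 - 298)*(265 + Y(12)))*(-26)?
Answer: 10818938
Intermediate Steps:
Y(X) = 2*X*(17 + X) (Y(X) = (2*X)*(17 + X) = 2*X*(17 + X))
((-135 - 298)*(265 + Y(12)))*(-26) = ((-135 - 298)*(265 + 2*12*(17 + 12)))*(-26) = -433*(265 + 2*12*29)*(-26) = -433*(265 + 696)*(-26) = -433*961*(-26) = -416113*(-26) = 10818938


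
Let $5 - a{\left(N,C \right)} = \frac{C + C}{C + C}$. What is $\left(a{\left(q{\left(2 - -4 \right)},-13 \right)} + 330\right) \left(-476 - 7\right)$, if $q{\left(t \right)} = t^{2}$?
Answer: $-161322$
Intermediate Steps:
$a{\left(N,C \right)} = 4$ ($a{\left(N,C \right)} = 5 - \frac{C + C}{C + C} = 5 - \frac{2 C}{2 C} = 5 - 2 C \frac{1}{2 C} = 5 - 1 = 4$)
$\left(a{\left(q{\left(2 - -4 \right)},-13 \right)} + 330\right) \left(-476 - 7\right) = \left(4 + 330\right) \left(-476 - 7\right) = 334 \left(-483\right) = -161322$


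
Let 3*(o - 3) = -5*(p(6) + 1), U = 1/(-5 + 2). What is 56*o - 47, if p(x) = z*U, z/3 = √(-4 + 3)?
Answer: 83/3 + 280*I/3 ≈ 27.667 + 93.333*I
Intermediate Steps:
z = 3*I (z = 3*√(-4 + 3) = 3*√(-1) = 3*I ≈ 3.0*I)
U = -⅓ (U = 1/(-3) = -⅓ ≈ -0.33333)
p(x) = -I (p(x) = (3*I)*(-⅓) = -I)
o = 4/3 + 5*I/3 (o = 3 + (-5*(-I + 1))/3 = 3 + (-5*(1 - I))/3 = 3 + (-5 + 5*I)/3 = 3 + (-5/3 + 5*I/3) = 4/3 + 5*I/3 ≈ 1.3333 + 1.6667*I)
56*o - 47 = 56*(4/3 + 5*I/3) - 47 = (224/3 + 280*I/3) - 47 = 83/3 + 280*I/3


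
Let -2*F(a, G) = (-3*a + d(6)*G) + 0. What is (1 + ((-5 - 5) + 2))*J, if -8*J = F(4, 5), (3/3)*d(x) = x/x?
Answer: 49/16 ≈ 3.0625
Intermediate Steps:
d(x) = 1 (d(x) = x/x = 1)
F(a, G) = -G/2 + 3*a/2 (F(a, G) = -((-3*a + 1*G) + 0)/2 = -((-3*a + G) + 0)/2 = -((G - 3*a) + 0)/2 = -(G - 3*a)/2 = -G/2 + 3*a/2)
J = -7/16 (J = -(-½*5 + (3/2)*4)/8 = -(-5/2 + 6)/8 = -⅛*7/2 = -7/16 ≈ -0.43750)
(1 + ((-5 - 5) + 2))*J = (1 + ((-5 - 5) + 2))*(-7/16) = (1 + (-10 + 2))*(-7/16) = (1 - 8)*(-7/16) = -7*(-7/16) = 49/16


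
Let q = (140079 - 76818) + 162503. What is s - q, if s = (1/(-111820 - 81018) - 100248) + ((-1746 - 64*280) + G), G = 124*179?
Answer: -62379621917/192838 ≈ -3.2348e+5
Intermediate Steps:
G = 22196
q = 225764 (q = 63261 + 162503 = 225764)
s = -18843743685/192838 (s = (1/(-111820 - 81018) - 100248) + ((-1746 - 64*280) + 22196) = (1/(-192838) - 100248) + ((-1746 - 17920) + 22196) = (-1/192838 - 100248) + (-19666 + 22196) = -19331623825/192838 + 2530 = -18843743685/192838 ≈ -97718.)
s - q = -18843743685/192838 - 1*225764 = -18843743685/192838 - 225764 = -62379621917/192838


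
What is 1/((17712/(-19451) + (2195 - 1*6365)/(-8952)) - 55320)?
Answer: -29020892/1605448653299 ≈ -1.8077e-5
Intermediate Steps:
1/((17712/(-19451) + (2195 - 1*6365)/(-8952)) - 55320) = 1/((17712*(-1/19451) + (2195 - 6365)*(-1/8952)) - 55320) = 1/((-17712/19451 - 4170*(-1/8952)) - 55320) = 1/((-17712/19451 + 695/1492) - 55320) = 1/(-12907859/29020892 - 55320) = 1/(-1605448653299/29020892) = -29020892/1605448653299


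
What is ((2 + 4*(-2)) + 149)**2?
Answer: 20449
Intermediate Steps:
((2 + 4*(-2)) + 149)**2 = ((2 - 8) + 149)**2 = (-6 + 149)**2 = 143**2 = 20449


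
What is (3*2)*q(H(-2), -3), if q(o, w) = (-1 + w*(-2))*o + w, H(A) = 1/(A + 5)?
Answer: -8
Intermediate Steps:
H(A) = 1/(5 + A)
q(o, w) = w + o*(-1 - 2*w) (q(o, w) = (-1 - 2*w)*o + w = o*(-1 - 2*w) + w = w + o*(-1 - 2*w))
(3*2)*q(H(-2), -3) = (3*2)*(-3 - 1/(5 - 2) - 2*(-3)/(5 - 2)) = 6*(-3 - 1/3 - 2*(-3)/3) = 6*(-3 - 1*⅓ - 2*⅓*(-3)) = 6*(-3 - ⅓ + 2) = 6*(-4/3) = -8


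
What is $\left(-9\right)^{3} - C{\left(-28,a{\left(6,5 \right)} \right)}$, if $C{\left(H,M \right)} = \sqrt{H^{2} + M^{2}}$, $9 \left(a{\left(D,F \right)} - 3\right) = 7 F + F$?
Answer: $-729 - \frac{\sqrt{67993}}{9} \approx -757.97$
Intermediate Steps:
$a{\left(D,F \right)} = 3 + \frac{8 F}{9}$ ($a{\left(D,F \right)} = 3 + \frac{7 F + F}{9} = 3 + \frac{8 F}{9}$)
$\left(-9\right)^{3} - C{\left(-28,a{\left(6,5 \right)} \right)} = \left(-9\right)^{3} - \sqrt{\left(-28\right)^{2} + \left(3 + \frac{8}{9} \cdot 5\right)^{2}} = -729 - \sqrt{784 + \left(3 + \frac{40}{9}\right)^{2}} = -729 - \sqrt{784 + \left(\frac{67}{9}\right)^{2}} = -729 - \sqrt{784 + \frac{4489}{81}} = -729 - \sqrt{\frac{67993}{81}} = -729 - \frac{\sqrt{67993}}{9}$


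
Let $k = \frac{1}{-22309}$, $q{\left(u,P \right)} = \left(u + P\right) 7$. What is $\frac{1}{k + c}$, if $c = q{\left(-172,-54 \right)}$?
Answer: $- \frac{22309}{35292839} \approx -0.00063211$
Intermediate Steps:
$q{\left(u,P \right)} = 7 P + 7 u$ ($q{\left(u,P \right)} = \left(P + u\right) 7 = 7 P + 7 u$)
$k = - \frac{1}{22309} \approx -4.4825 \cdot 10^{-5}$
$c = -1582$ ($c = 7 \left(-54\right) + 7 \left(-172\right) = -378 - 1204 = -1582$)
$\frac{1}{k + c} = \frac{1}{- \frac{1}{22309} - 1582} = \frac{1}{- \frac{35292839}{22309}} = - \frac{22309}{35292839}$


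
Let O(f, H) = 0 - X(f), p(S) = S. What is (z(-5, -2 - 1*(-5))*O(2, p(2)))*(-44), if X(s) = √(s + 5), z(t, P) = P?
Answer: 132*√7 ≈ 349.24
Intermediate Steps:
X(s) = √(5 + s)
O(f, H) = -√(5 + f) (O(f, H) = 0 - √(5 + f) = -√(5 + f))
(z(-5, -2 - 1*(-5))*O(2, p(2)))*(-44) = ((-2 - 1*(-5))*(-√(5 + 2)))*(-44) = ((-2 + 5)*(-√7))*(-44) = (3*(-√7))*(-44) = -3*√7*(-44) = 132*√7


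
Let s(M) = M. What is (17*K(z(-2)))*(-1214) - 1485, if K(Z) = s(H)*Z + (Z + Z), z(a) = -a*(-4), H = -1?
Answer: 163619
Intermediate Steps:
z(a) = 4*a
K(Z) = Z (K(Z) = -Z + (Z + Z) = -Z + 2*Z = Z)
(17*K(z(-2)))*(-1214) - 1485 = (17*(4*(-2)))*(-1214) - 1485 = (17*(-8))*(-1214) - 1485 = -136*(-1214) - 1485 = 165104 - 1485 = 163619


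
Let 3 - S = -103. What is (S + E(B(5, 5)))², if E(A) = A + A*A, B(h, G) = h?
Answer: 18496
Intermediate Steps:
S = 106 (S = 3 - 1*(-103) = 3 + 103 = 106)
E(A) = A + A²
(S + E(B(5, 5)))² = (106 + 5*(1 + 5))² = (106 + 5*6)² = (106 + 30)² = 136² = 18496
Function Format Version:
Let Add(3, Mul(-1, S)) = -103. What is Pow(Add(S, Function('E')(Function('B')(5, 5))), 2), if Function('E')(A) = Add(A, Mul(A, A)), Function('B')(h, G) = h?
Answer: 18496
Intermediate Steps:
S = 106 (S = Add(3, Mul(-1, -103)) = Add(3, 103) = 106)
Function('E')(A) = Add(A, Pow(A, 2))
Pow(Add(S, Function('E')(Function('B')(5, 5))), 2) = Pow(Add(106, Mul(5, Add(1, 5))), 2) = Pow(Add(106, Mul(5, 6)), 2) = Pow(Add(106, 30), 2) = Pow(136, 2) = 18496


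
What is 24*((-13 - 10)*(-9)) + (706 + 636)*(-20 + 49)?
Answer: 43886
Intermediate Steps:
24*((-13 - 10)*(-9)) + (706 + 636)*(-20 + 49) = 24*(-23*(-9)) + 1342*29 = 24*207 + 38918 = 4968 + 38918 = 43886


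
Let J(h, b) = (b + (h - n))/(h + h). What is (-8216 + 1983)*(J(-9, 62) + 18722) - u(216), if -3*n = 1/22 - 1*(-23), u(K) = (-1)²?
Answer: -15400864279/132 ≈ -1.1667e+8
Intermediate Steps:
u(K) = 1
n = -169/22 (n = -(1/22 - 1*(-23))/3 = -(1/22 + 23)/3 = -⅓*507/22 = -169/22 ≈ -7.6818)
J(h, b) = (169/22 + b + h)/(2*h) (J(h, b) = (b + (h - 1*(-169/22)))/(h + h) = (b + (h + 169/22))/((2*h)) = (b + (169/22 + h))*(1/(2*h)) = (169/22 + b + h)*(1/(2*h)) = (169/22 + b + h)/(2*h))
(-8216 + 1983)*(J(-9, 62) + 18722) - u(216) = (-8216 + 1983)*((1/44)*(169 + 22*62 + 22*(-9))/(-9) + 18722) - 1*1 = -6233*((1/44)*(-⅑)*(169 + 1364 - 198) + 18722) - 1 = -6233*((1/44)*(-⅑)*1335 + 18722) - 1 = -6233*(-445/132 + 18722) - 1 = -6233*2470859/132 - 1 = -15400864147/132 - 1 = -15400864279/132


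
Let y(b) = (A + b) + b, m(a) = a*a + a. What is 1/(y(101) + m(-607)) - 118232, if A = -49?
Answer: -43508784839/367995 ≈ -1.1823e+5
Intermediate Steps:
m(a) = a + a**2 (m(a) = a**2 + a = a + a**2)
y(b) = -49 + 2*b (y(b) = (-49 + b) + b = -49 + 2*b)
1/(y(101) + m(-607)) - 118232 = 1/((-49 + 2*101) - 607*(1 - 607)) - 118232 = 1/((-49 + 202) - 607*(-606)) - 118232 = 1/(153 + 367842) - 118232 = 1/367995 - 118232 = -43508784839/367995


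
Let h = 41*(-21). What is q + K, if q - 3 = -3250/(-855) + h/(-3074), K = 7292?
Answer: 3836791261/525654 ≈ 7299.1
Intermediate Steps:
h = -861
q = 3722293/525654 (q = 3 + (-3250/(-855) - 861/(-3074)) = 3 + (-3250*(-1/855) - 861*(-1/3074)) = 3 + (650/171 + 861/3074) = 3 + 2145331/525654 = 3722293/525654 ≈ 7.0813)
q + K = 3722293/525654 + 7292 = 3836791261/525654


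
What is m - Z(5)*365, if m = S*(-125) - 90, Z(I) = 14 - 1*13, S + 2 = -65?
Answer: 7920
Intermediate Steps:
S = -67 (S = -2 - 65 = -67)
Z(I) = 1 (Z(I) = 14 - 13 = 1)
m = 8285 (m = -67*(-125) - 90 = 8375 - 90 = 8285)
m - Z(5)*365 = 8285 - 365 = 7920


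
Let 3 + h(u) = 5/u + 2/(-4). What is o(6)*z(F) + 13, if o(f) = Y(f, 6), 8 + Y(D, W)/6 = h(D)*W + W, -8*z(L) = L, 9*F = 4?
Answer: 19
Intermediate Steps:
F = 4/9 (F = (1/9)*4 = 4/9 ≈ 0.44444)
z(L) = -L/8
h(u) = -7/2 + 5/u (h(u) = -3 + (5/u + 2/(-4)) = -3 + (5/u + 2*(-1/4)) = -3 + (5/u - 1/2) = -3 + (-1/2 + 5/u) = -7/2 + 5/u)
Y(D, W) = -48 + 6*W + 6*W*(-7/2 + 5/D) (Y(D, W) = -48 + 6*((-7/2 + 5/D)*W + W) = -48 + 6*(W*(-7/2 + 5/D) + W) = -48 + 6*(W + W*(-7/2 + 5/D)) = -48 + (6*W + 6*W*(-7/2 + 5/D)) = -48 + 6*W + 6*W*(-7/2 + 5/D))
o(f) = -138 + 180/f (o(f) = -48 - 15*6 + 30*6/f = -48 - 90 + 180/f = -138 + 180/f)
o(6)*z(F) + 13 = (-138 + 180/6)*(-1/8*4/9) + 13 = (-138 + 180*(1/6))*(-1/18) + 13 = (-138 + 30)*(-1/18) + 13 = -108*(-1/18) + 13 = 6 + 13 = 19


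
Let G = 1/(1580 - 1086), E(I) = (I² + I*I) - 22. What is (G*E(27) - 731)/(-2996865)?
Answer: 179839/740225655 ≈ 0.00024295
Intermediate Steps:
E(I) = -22 + 2*I² (E(I) = (I² + I²) - 22 = 2*I² - 22 = -22 + 2*I²)
G = 1/494 ≈ 0.0020243
(G*E(27) - 731)/(-2996865) = ((-22 + 2*27²)/494 - 731)/(-2996865) = ((-22 + 2*729)/494 - 731)*(-1/2996865) = ((-22 + 1458)/494 - 731)*(-1/2996865) = ((1/494)*1436 - 731)*(-1/2996865) = (718/247 - 731)*(-1/2996865) = -179839/247*(-1/2996865) = 179839/740225655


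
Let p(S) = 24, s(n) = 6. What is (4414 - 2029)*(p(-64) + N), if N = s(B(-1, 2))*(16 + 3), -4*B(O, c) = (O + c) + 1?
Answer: 329130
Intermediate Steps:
B(O, c) = -¼ - O/4 - c/4 (B(O, c) = -((O + c) + 1)/4 = -(1 + O + c)/4 = -¼ - O/4 - c/4)
N = 114 (N = 6*(16 + 3) = 6*19 = 114)
(4414 - 2029)*(p(-64) + N) = (4414 - 2029)*(24 + 114) = 2385*138 = 329130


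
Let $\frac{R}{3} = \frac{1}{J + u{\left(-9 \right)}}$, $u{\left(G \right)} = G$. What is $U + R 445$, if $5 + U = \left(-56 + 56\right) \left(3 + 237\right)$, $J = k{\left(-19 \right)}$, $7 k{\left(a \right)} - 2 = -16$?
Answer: $- \frac{1390}{11} \approx -126.36$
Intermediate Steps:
$k{\left(a \right)} = -2$ ($k{\left(a \right)} = \frac{2}{7} + \frac{1}{7} \left(-16\right) = \frac{2}{7} - \frac{16}{7} = -2$)
$J = -2$
$R = - \frac{3}{11}$ ($R = \frac{3}{-2 - 9} = \frac{3}{-11} = 3 \left(- \frac{1}{11}\right) = - \frac{3}{11} \approx -0.27273$)
$U = -5$ ($U = -5 + \left(-56 + 56\right) \left(3 + 237\right) = -5 + 0 \cdot 240 = -5 + 0 = -5$)
$U + R 445 = -5 - \frac{1335}{11} = - \frac{1390}{11}$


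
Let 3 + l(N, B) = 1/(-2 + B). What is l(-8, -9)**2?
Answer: 1156/121 ≈ 9.5537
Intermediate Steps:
l(N, B) = -3 + 1/(-2 + B)
l(-8, -9)**2 = ((7 - 3*(-9))/(-2 - 9))**2 = ((7 + 27)/(-11))**2 = (-1/11*34)**2 = (-34/11)**2 = 1156/121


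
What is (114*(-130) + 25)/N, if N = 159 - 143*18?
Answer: 2959/483 ≈ 6.1263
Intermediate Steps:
N = -2415 (N = 159 - 2574 = -2415)
(114*(-130) + 25)/N = (114*(-130) + 25)/(-2415) = (-14820 + 25)*(-1/2415) = -14795*(-1/2415) = 2959/483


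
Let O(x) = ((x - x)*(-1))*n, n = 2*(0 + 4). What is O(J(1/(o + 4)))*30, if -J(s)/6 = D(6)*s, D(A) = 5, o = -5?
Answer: 0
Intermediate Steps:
J(s) = -30*s
n = 8 (n = 2*4 = 8)
O(x) = 0 (O(x) = ((x - x)*(-1))*8 = (0*(-1))*8 = 0*8 = 0)
O(J(1/(o + 4)))*30 = 0*30 = 0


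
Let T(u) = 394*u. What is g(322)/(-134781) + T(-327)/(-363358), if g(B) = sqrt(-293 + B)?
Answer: 64419/181679 - sqrt(29)/134781 ≈ 0.35454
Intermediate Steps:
g(322)/(-134781) + T(-327)/(-363358) = sqrt(-293 + 322)/(-134781) + (394*(-327))/(-363358) = sqrt(29)*(-1/134781) - 128838*(-1/363358) = -sqrt(29)/134781 + 64419/181679 = 64419/181679 - sqrt(29)/134781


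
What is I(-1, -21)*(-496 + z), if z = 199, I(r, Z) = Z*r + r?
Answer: -5940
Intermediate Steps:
I(r, Z) = r + Z*r
I(-1, -21)*(-496 + z) = (-(1 - 21))*(-496 + 199) = -1*(-20)*(-297) = 20*(-297) = -5940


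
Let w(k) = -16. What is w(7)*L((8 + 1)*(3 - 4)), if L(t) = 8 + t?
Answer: 16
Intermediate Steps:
w(7)*L((8 + 1)*(3 - 4)) = -16*(8 + (8 + 1)*(3 - 4)) = -16*(8 + 9*(-1)) = -16*(8 - 9) = -16*(-1) = 16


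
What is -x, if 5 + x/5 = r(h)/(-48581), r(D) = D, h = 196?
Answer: 1215505/48581 ≈ 25.020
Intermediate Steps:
x = -1215505/48581 (x = -25 + 5*(196/(-48581)) = -25 + 5*(196*(-1/48581)) = -25 + 5*(-196/48581) = -25 - 980/48581 = -1215505/48581 ≈ -25.020)
-x = -1*(-1215505/48581) = 1215505/48581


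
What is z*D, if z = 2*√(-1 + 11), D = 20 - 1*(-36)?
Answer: 112*√10 ≈ 354.18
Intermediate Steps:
D = 56 (D = 20 + 36 = 56)
z = 2*√10 ≈ 6.3246
z*D = (2*√10)*56 = 112*√10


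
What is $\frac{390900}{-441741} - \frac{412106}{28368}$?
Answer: $- \frac{32188861291}{2088551448} \approx -15.412$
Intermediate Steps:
$\frac{390900}{-441741} - \frac{412106}{28368} = 390900 \left(- \frac{1}{441741}\right) - \frac{206053}{14184} = - \frac{130300}{147247} - \frac{206053}{14184} = - \frac{32188861291}{2088551448}$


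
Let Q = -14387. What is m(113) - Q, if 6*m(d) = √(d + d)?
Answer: 14387 + √226/6 ≈ 14390.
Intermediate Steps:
m(d) = √2*√d/6 (m(d) = √(d + d)/6 = √(2*d)/6 = (√2*√d)/6 = √2*√d/6)
m(113) - Q = √2*√113/6 - 1*(-14387) = √226/6 + 14387 = 14387 + √226/6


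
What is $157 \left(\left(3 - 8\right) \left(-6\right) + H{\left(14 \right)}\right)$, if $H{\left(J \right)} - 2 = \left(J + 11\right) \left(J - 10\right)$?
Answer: $20724$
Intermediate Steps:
$H{\left(J \right)} = 2 + \left(-10 + J\right) \left(11 + J\right)$ ($H{\left(J \right)} = 2 + \left(J + 11\right) \left(J - 10\right) = 2 + \left(11 + J\right) \left(-10 + J\right) = 2 + \left(-10 + J\right) \left(11 + J\right)$)
$157 \left(\left(3 - 8\right) \left(-6\right) + H{\left(14 \right)}\right) = 157 \left(\left(3 - 8\right) \left(-6\right) + \left(-108 + 14 + 14^{2}\right)\right) = 157 \left(\left(-5\right) \left(-6\right) + \left(-108 + 14 + 196\right)\right) = 157 \left(30 + 102\right) = 157 \cdot 132 = 20724$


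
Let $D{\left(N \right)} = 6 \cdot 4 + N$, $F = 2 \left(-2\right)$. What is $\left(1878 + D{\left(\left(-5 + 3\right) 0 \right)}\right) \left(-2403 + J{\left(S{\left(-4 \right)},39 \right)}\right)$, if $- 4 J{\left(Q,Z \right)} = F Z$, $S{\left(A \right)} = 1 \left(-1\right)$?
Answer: $-4496328$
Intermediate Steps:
$F = -4$
$D{\left(N \right)} = 24 + N$
$S{\left(A \right)} = -1$
$J{\left(Q,Z \right)} = Z$ ($J{\left(Q,Z \right)} = - \frac{\left(-4\right) Z}{4} = Z$)
$\left(1878 + D{\left(\left(-5 + 3\right) 0 \right)}\right) \left(-2403 + J{\left(S{\left(-4 \right)},39 \right)}\right) = \left(1878 + \left(24 + \left(-5 + 3\right) 0\right)\right) \left(-2403 + 39\right) = \left(1878 + \left(24 - 0\right)\right) \left(-2364\right) = \left(1878 + \left(24 + 0\right)\right) \left(-2364\right) = \left(1878 + 24\right) \left(-2364\right) = 1902 \left(-2364\right) = -4496328$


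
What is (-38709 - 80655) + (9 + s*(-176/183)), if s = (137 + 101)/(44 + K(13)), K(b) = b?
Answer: -1245033893/10431 ≈ -1.1936e+5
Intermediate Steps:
s = 238/57 (s = (137 + 101)/(44 + 13) = 238/57 ≈ 4.1754)
(-38709 - 80655) + (9 + s*(-176/183)) = (-38709 - 80655) + (9 + 238*(-176/183)/57) = -119364 + (9 + 238*(-176*1/183)/57) = -119364 + (9 + (238/57)*(-176/183)) = -119364 + (9 - 41888/10431) = -119364 + 51991/10431 = -1245033893/10431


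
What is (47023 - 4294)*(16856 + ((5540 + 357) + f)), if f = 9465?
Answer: 1376642922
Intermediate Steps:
(47023 - 4294)*(16856 + ((5540 + 357) + f)) = (47023 - 4294)*(16856 + ((5540 + 357) + 9465)) = 42729*(16856 + (5897 + 9465)) = 42729*(16856 + 15362) = 42729*32218 = 1376642922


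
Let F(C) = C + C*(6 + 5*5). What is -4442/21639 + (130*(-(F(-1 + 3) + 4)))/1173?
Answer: -3852926/497697 ≈ -7.7415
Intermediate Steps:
F(C) = 32*C (F(C) = C + C*(6 + 25) = C + C*31 = C + 31*C = 32*C)
-4442/21639 + (130*(-(F(-1 + 3) + 4)))/1173 = -4442/21639 + (130*(-(32*(-1 + 3) + 4)))/1173 = -4442*1/21639 + (130*(-(32*2 + 4)))*(1/1173) = -4442/21639 + (130*(-(64 + 4)))*(1/1173) = -4442/21639 + (130*(-1*68))*(1/1173) = -4442/21639 + (130*(-68))*(1/1173) = -4442/21639 - 8840*1/1173 = -4442/21639 - 520/69 = -3852926/497697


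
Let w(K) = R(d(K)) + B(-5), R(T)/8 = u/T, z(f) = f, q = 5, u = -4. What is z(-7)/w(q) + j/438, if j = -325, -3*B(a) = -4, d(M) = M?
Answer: 10645/16644 ≈ 0.63957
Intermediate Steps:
B(a) = 4/3 (B(a) = -1/3*(-4) = 4/3)
R(T) = -32/T (R(T) = 8*(-4/T) = -32/T)
w(K) = 4/3 - 32/K (w(K) = -32/K + 4/3 = 4/3 - 32/K)
z(-7)/w(q) + j/438 = -7/(4/3 - 32/5) - 325/438 = -7/(-76/15) - 325/438 = -7*(-15/76) - 325/438 = 105/76 - 325/438 = 10645/16644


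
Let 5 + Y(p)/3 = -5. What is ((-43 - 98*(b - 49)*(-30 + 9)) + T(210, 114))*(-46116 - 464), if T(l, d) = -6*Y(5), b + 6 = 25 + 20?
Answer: 952234940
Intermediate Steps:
b = 39 (b = -6 + (25 + 20) = -6 + 45 = 39)
Y(p) = -30 (Y(p) = -15 + 3*(-5) = -15 - 15 = -30)
T(l, d) = 180 (T(l, d) = -6*(-30) = 180)
((-43 - 98*(b - 49)*(-30 + 9)) + T(210, 114))*(-46116 - 464) = ((-43 - 98*(39 - 49)*(-30 + 9)) + 180)*(-46116 - 464) = ((-43 - (-980)*(-21)) + 180)*(-46580) = ((-43 - 98*210) + 180)*(-46580) = ((-43 - 20580) + 180)*(-46580) = (-20623 + 180)*(-46580) = -20443*(-46580) = 952234940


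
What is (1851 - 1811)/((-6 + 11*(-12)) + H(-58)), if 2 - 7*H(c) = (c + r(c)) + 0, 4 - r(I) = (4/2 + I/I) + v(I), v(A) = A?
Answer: -56/193 ≈ -0.29016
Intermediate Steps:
r(I) = 1 - I (r(I) = 4 - ((4/2 + I/I) + I) = 4 - ((4*(½) + 1) + I) = 4 - ((2 + 1) + I) = 4 - (3 + I) = 4 + (-3 - I) = 1 - I)
H(c) = ⅐ (H(c) = 2/7 - ((c + (1 - c)) + 0)/7 = 2/7 - (1 + 0)/7 = 2/7 - ⅐*1 = 2/7 - ⅐ = ⅐)
(1851 - 1811)/((-6 + 11*(-12)) + H(-58)) = (1851 - 1811)/((-6 + 11*(-12)) + ⅐) = 40/((-6 - 132) + ⅐) = 40/(-138 + ⅐) = 40/(-965/7) = 40*(-7/965) = -56/193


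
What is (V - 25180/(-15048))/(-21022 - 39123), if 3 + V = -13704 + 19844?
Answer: -23093689/226265490 ≈ -0.10206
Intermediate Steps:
V = 6137 (V = -3 + (-13704 + 19844) = -3 + 6140 = 6137)
(V - 25180/(-15048))/(-21022 - 39123) = (6137 - 25180/(-15048))/(-21022 - 39123) = (6137 - 25180*(-1/15048))/(-60145) = (6137 + 6295/3762)*(-1/60145) = (23093689/3762)*(-1/60145) = -23093689/226265490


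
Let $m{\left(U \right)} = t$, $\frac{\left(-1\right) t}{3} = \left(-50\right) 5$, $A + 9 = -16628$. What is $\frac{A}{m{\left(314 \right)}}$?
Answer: $- \frac{16637}{750} \approx -22.183$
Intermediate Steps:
$A = -16637$ ($A = -9 - 16628 = -16637$)
$t = 750$ ($t = - 3 \left(\left(-50\right) 5\right) = \left(-3\right) \left(-250\right) = 750$)
$m{\left(U \right)} = 750$
$\frac{A}{m{\left(314 \right)}} = - \frac{16637}{750}$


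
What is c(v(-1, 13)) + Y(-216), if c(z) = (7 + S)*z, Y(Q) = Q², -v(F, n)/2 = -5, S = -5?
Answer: 46676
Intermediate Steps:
v(F, n) = 10 (v(F, n) = -2*(-5) = 10)
c(z) = 2*z (c(z) = (7 - 5)*z = 2*z)
c(v(-1, 13)) + Y(-216) = 2*10 + (-216)² = 20 + 46656 = 46676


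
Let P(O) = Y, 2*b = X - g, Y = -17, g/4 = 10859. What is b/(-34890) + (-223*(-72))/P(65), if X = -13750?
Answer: -186569253/197710 ≈ -943.65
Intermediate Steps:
g = 43436 (g = 4*10859 = 43436)
b = -28593 (b = (-13750 - 1*43436)/2 = (-13750 - 43436)/2 = (½)*(-57186) = -28593)
P(O) = -17
b/(-34890) + (-223*(-72))/P(65) = -28593/(-34890) - 223*(-72)/(-17) = -28593*(-1/34890) + 16056*(-1/17) = 9531/11630 - 16056/17 = -186569253/197710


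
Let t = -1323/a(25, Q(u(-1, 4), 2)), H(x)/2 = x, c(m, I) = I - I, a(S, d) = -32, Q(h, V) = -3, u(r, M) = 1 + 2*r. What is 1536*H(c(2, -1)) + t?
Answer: 1323/32 ≈ 41.344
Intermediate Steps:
c(m, I) = 0
H(x) = 2*x
t = 1323/32 (t = -1323/(-32) = -1323*(-1/32) = 1323/32 ≈ 41.344)
1536*H(c(2, -1)) + t = 1536*(2*0) + 1323/32 = 1536*0 + 1323/32 = 0 + 1323/32 = 1323/32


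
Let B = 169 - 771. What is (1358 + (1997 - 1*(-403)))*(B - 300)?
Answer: -3389716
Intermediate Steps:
B = -602
(1358 + (1997 - 1*(-403)))*(B - 300) = (1358 + (1997 - 1*(-403)))*(-602 - 300) = (1358 + (1997 + 403))*(-902) = (1358 + 2400)*(-902) = 3758*(-902) = -3389716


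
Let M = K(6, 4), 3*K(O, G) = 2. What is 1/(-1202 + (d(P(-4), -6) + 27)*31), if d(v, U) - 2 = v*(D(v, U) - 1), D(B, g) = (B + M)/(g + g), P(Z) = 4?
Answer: -9/4277 ≈ -0.0021043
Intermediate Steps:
K(O, G) = 2/3 (K(O, G) = (1/3)*2 = 2/3)
M = 2/3 ≈ 0.66667
D(B, g) = (2/3 + B)/(2*g) (D(B, g) = (B + 2/3)/(g + g) = (2/3 + B)/((2*g)) = (2/3 + B)*(1/(2*g)) = (2/3 + B)/(2*g))
d(v, U) = 2 + v*(-1 + (2 + 3*v)/(6*U)) (d(v, U) = 2 + v*((2 + 3*v)/(6*U) - 1) = 2 + v*(-1 + (2 + 3*v)/(6*U)))
1/(-1202 + (d(P(-4), -6) + 27)*31) = 1/(-1202 + ((-6*(2 - 1*4) + (1/6)*4*(2 + 3*4))/(-6) + 27)*31) = 1/(-1202 + (-(-6*(2 - 4) + (1/6)*4*(2 + 12))/6 + 27)*31) = 1/(-1202 + (-(-6*(-2) + (1/6)*4*14)/6 + 27)*31) = 1/(-1202 + (-(12 + 28/3)/6 + 27)*31) = 1/(-1202 + (-1/6*64/3 + 27)*31) = 1/(-1202 + (-32/9 + 27)*31) = 1/(-1202 + (211/9)*31) = 1/(-1202 + 6541/9) = 1/(-4277/9) = -9/4277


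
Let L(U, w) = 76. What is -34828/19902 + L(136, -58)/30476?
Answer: -6973063/3990351 ≈ -1.7475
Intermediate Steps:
-34828/19902 + L(136, -58)/30476 = -34828/19902 + 76/30476 = -34828*1/19902 + 76*(1/30476) = -17414/9951 + 1/401 = -6973063/3990351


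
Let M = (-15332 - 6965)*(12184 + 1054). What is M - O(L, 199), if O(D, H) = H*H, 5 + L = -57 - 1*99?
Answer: -295207287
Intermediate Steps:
L = -161 (L = -5 + (-57 - 1*99) = -5 + (-57 - 99) = -5 - 156 = -161)
O(D, H) = H²
M = -295167686 (M = -22297*13238 = -295167686)
M - O(L, 199) = -295167686 - 1*199² = -295167686 - 1*39601 = -295167686 - 39601 = -295207287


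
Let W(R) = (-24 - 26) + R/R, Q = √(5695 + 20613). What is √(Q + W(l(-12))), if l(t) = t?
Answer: √(-49 + 2*√6577) ≈ 10.639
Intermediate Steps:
Q = 2*√6577 (Q = √26308 = 2*√6577 ≈ 162.20)
W(R) = -49 (W(R) = -50 + 1 = -49)
√(Q + W(l(-12))) = √(2*√6577 - 49) = √(-49 + 2*√6577)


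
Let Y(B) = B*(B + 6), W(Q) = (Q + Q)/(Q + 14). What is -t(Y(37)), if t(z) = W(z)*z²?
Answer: -8054536142/1605 ≈ -5.0184e+6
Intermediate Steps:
W(Q) = 2*Q/(14 + Q) (W(Q) = (2*Q)/(14 + Q) = 2*Q/(14 + Q))
Y(B) = B*(6 + B)
t(z) = 2*z³/(14 + z) (t(z) = (2*z/(14 + z))*z² = 2*z³/(14 + z))
-t(Y(37)) = -2*(37*(6 + 37))³/(14 + 37*(6 + 37)) = -2*(37*43)³/(14 + 37*43) = -2*1591³/(14 + 1591) = -2*4027268071/1605 = -1*8054536142/1605 = -8054536142/1605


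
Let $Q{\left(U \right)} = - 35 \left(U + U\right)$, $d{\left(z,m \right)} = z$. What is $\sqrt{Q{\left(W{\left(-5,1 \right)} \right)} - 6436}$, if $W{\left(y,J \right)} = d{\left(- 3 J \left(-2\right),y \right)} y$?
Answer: $4 i \sqrt{271} \approx 65.848 i$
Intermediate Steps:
$W{\left(y,J \right)} = 6 J y$ ($W{\left(y,J \right)} = - 3 J \left(-2\right) y = 6 J y$)
$Q{\left(U \right)} = - 70 U$ ($Q{\left(U \right)} = - 35 \cdot 2 U = - 70 U$)
$\sqrt{Q{\left(W{\left(-5,1 \right)} \right)} - 6436} = \sqrt{- 70 \cdot 6 \cdot 1 \left(-5\right) - 6436} = \sqrt{\left(-70\right) \left(-30\right) - 6436} = \sqrt{2100 - 6436} = \sqrt{-4336} = 4 i \sqrt{271}$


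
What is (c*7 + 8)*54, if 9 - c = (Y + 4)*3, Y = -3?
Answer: 2700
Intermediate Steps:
c = 6 (c = 9 - (-3 + 4)*3 = 9 - 3 = 6)
(c*7 + 8)*54 = (6*7 + 8)*54 = (42 + 8)*54 = 50*54 = 2700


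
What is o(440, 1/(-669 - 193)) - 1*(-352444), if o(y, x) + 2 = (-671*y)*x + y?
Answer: 152239762/431 ≈ 3.5322e+5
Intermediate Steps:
o(y, x) = -2 + y - 671*x*y (o(y, x) = -2 + ((-671*y)*x + y) = -2 + (-671*x*y + y) = -2 + (y - 671*x*y) = -2 + y - 671*x*y)
o(440, 1/(-669 - 193)) - 1*(-352444) = (-2 + 440 - 671*440/(-669 - 193)) - 1*(-352444) = (-2 + 440 - 671*440/(-862)) + 352444 = (-2 + 440 - 671*(-1/862)*440) + 352444 = (-2 + 440 + 147620/431) + 352444 = 336398/431 + 352444 = 152239762/431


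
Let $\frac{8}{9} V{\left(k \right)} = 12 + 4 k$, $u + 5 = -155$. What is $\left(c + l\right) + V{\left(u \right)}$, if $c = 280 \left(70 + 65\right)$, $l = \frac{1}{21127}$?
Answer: $\frac{1567348751}{42254} \approx 37094.0$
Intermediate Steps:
$u = -160$ ($u = -5 - 155 = -160$)
$V{\left(k \right)} = \frac{27}{2} + \frac{9 k}{2}$ ($V{\left(k \right)} = \frac{9 \left(12 + 4 k\right)}{8} = \frac{27}{2} + \frac{9 k}{2}$)
$l = \frac{1}{21127} \approx 4.7333 \cdot 10^{-5}$
$c = 37800$ ($c = 280 \cdot 135 = 37800$)
$\left(c + l\right) + V{\left(u \right)} = \left(37800 + \frac{1}{21127}\right) + \left(\frac{27}{2} + \frac{9}{2} \left(-160\right)\right) = \frac{798600601}{21127} + \left(\frac{27}{2} - 720\right) = \frac{798600601}{21127} - \frac{1413}{2} = \frac{1567348751}{42254}$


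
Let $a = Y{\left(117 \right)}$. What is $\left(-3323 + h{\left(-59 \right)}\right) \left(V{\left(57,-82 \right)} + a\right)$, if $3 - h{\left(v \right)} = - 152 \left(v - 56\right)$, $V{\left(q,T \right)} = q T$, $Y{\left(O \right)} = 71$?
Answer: $95742400$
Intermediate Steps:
$V{\left(q,T \right)} = T q$
$a = 71$
$h{\left(v \right)} = -8509 + 152 v$ ($h{\left(v \right)} = 3 - - 152 \left(v - 56\right) = 3 - - 152 \left(-56 + v\right) = 3 - \left(8512 - 152 v\right) = 3 + \left(-8512 + 152 v\right) = -8509 + 152 v$)
$\left(-3323 + h{\left(-59 \right)}\right) \left(V{\left(57,-82 \right)} + a\right) = \left(-3323 + \left(-8509 + 152 \left(-59\right)\right)\right) \left(\left(-82\right) 57 + 71\right) = \left(-3323 - 17477\right) \left(-4674 + 71\right) = \left(-3323 - 17477\right) \left(-4603\right) = \left(-20800\right) \left(-4603\right) = 95742400$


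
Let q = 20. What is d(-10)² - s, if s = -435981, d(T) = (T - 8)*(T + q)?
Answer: 468381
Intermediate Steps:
d(T) = (-8 + T)*(20 + T) (d(T) = (T - 8)*(T + 20) = (-8 + T)*(20 + T))
d(-10)² - s = (-160 + (-10)² + 12*(-10))² - 1*(-435981) = (-160 + 100 - 120)² + 435981 = (-180)² + 435981 = 32400 + 435981 = 468381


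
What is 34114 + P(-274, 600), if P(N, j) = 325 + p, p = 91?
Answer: 34530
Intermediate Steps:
P(N, j) = 416 (P(N, j) = 325 + 91 = 416)
34114 + P(-274, 600) = 34114 + 416 = 34530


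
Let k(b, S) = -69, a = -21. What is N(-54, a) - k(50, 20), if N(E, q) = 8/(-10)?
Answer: 341/5 ≈ 68.200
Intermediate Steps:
N(E, q) = -⅘ (N(E, q) = 8*(-⅒) = -⅘)
N(-54, a) - k(50, 20) = -⅘ - 1*(-69) = -⅘ + 69 = 341/5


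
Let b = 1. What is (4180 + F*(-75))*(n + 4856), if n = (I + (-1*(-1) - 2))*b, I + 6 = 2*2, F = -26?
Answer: 29748890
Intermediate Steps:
I = -2 (I = -6 + 2*2 = -6 + 4 = -2)
n = -3 (n = (-2 + (-1*(-1) - 2))*1 = (-2 + (1 - 2))*1 = (-2 - 1)*1 = -3*1 = -3)
(4180 + F*(-75))*(n + 4856) = (4180 - 26*(-75))*(-3 + 4856) = (4180 + 1950)*4853 = 6130*4853 = 29748890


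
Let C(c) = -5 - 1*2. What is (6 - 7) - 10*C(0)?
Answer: 69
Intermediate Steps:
C(c) = -7 (C(c) = -5 - 2 = -7)
(6 - 7) - 10*C(0) = (6 - 7) - 10*(-7) = -1 + 70 = 69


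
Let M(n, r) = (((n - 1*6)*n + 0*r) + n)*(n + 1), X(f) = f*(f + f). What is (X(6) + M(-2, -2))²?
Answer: 3364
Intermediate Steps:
X(f) = 2*f² (X(f) = f*(2*f) = 2*f²)
M(n, r) = (1 + n)*(n + n*(-6 + n)) (M(n, r) = (((n - 6)*n + 0) + n)*(1 + n) = (((-6 + n)*n + 0) + n)*(1 + n) = ((n*(-6 + n) + 0) + n)*(1 + n) = (n*(-6 + n) + n)*(1 + n) = (n + n*(-6 + n))*(1 + n) = (1 + n)*(n + n*(-6 + n)))
(X(6) + M(-2, -2))² = (2*6² - 2*(-5 + (-2)² - 4*(-2)))² = (2*36 - 2*(-5 + 4 + 8))² = (72 - 2*7)² = (72 - 14)² = 58² = 3364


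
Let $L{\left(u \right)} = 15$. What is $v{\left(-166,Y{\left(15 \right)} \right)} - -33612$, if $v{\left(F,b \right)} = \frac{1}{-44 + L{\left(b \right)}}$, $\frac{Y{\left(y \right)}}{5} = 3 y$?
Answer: $\frac{974747}{29} \approx 33612.0$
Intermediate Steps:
$Y{\left(y \right)} = 15 y$ ($Y{\left(y \right)} = 5 \cdot 3 y = 15 y$)
$v{\left(F,b \right)} = - \frac{1}{29}$ ($v{\left(F,b \right)} = \frac{1}{-44 + 15} = \frac{1}{-29} = - \frac{1}{29}$)
$v{\left(-166,Y{\left(15 \right)} \right)} - -33612 = - \frac{1}{29} - -33612 = - \frac{1}{29} + 33612 = \frac{974747}{29}$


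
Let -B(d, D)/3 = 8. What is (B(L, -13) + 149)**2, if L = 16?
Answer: 15625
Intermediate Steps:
B(d, D) = -24 (B(d, D) = -3*8 = -24)
(B(L, -13) + 149)**2 = (-24 + 149)**2 = 125**2 = 15625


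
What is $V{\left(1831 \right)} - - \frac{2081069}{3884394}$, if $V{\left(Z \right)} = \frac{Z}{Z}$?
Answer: $\frac{5965463}{3884394} \approx 1.5358$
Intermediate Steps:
$V{\left(Z \right)} = 1$
$V{\left(1831 \right)} - - \frac{2081069}{3884394} = 1 - - \frac{2081069}{3884394} = 1 + \frac{2081069}{3884394} = \frac{5965463}{3884394}$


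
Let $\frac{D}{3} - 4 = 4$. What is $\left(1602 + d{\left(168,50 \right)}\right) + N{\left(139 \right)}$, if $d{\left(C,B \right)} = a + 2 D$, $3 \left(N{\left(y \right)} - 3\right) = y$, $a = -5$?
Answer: $\frac{5083}{3} \approx 1694.3$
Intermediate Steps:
$D = 24$ ($D = 12 + 3 \cdot 4 = 12 + 12 = 24$)
$N{\left(y \right)} = 3 + \frac{y}{3}$
$d{\left(C,B \right)} = 43$ ($d{\left(C,B \right)} = -5 + 2 \cdot 24 = -5 + 48 = 43$)
$\left(1602 + d{\left(168,50 \right)}\right) + N{\left(139 \right)} = \left(1602 + 43\right) + \left(3 + \frac{1}{3} \cdot 139\right) = 1645 + \left(3 + \frac{139}{3}\right) = 1645 + \frac{148}{3} = \frac{5083}{3}$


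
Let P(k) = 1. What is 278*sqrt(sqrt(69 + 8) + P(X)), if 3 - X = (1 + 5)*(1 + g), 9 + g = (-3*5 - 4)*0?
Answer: 278*sqrt(1 + sqrt(77)) ≈ 869.17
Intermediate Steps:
g = -9 (g = -9 + (-3*5 - 4)*0 = -9 + (-15 - 4)*0 = -9 - 19*0 = -9 + 0 = -9)
X = 51 (X = 3 - (1 + 5)*(1 - 9) = 3 - 6*(-8) = 3 - 1*(-48) = 3 + 48 = 51)
278*sqrt(sqrt(69 + 8) + P(X)) = 278*sqrt(sqrt(69 + 8) + 1) = 278*sqrt(sqrt(77) + 1) = 278*sqrt(1 + sqrt(77))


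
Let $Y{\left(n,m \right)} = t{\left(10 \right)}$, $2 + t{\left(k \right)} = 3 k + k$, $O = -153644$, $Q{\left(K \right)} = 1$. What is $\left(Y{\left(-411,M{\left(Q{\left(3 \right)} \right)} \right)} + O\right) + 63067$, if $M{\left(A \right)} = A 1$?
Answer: $-90539$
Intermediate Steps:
$t{\left(k \right)} = -2 + 4 k$ ($t{\left(k \right)} = -2 + \left(3 k + k\right) = -2 + 4 k$)
$M{\left(A \right)} = A$
$Y{\left(n,m \right)} = 38$ ($Y{\left(n,m \right)} = -2 + 4 \cdot 10 = -2 + 40 = 38$)
$\left(Y{\left(-411,M{\left(Q{\left(3 \right)} \right)} \right)} + O\right) + 63067 = \left(38 - 153644\right) + 63067 = -153606 + 63067 = -90539$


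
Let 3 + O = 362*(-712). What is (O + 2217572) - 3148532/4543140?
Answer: 2225939050492/1135785 ≈ 1.9598e+6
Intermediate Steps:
O = -257747 (O = -3 + 362*(-712) = -3 - 257744 = -257747)
(O + 2217572) - 3148532/4543140 = (-257747 + 2217572) - 3148532/4543140 = 1959825 - 3148532/4543140 = 1959825 - 1*787133/1135785 = 1959825 - 787133/1135785 = 2225939050492/1135785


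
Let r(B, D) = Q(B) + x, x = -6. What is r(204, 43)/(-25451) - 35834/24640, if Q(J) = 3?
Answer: -455968607/313556320 ≈ -1.4542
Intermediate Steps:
r(B, D) = -3 (r(B, D) = 3 - 6 = -3)
r(204, 43)/(-25451) - 35834/24640 = -3/(-25451) - 35834/24640 = -3*(-1/25451) - 35834*1/24640 = 3/25451 - 17917/12320 = -455968607/313556320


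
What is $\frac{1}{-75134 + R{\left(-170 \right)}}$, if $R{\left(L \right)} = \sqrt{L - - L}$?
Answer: $- \frac{37567}{2822559148} - \frac{i \sqrt{85}}{2822559148} \approx -1.331 \cdot 10^{-5} - 3.2664 \cdot 10^{-9} i$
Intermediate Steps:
$R{\left(L \right)} = \sqrt{2} \sqrt{L}$ ($R{\left(L \right)} = \sqrt{L + L} = \sqrt{2 L} = \sqrt{2} \sqrt{L}$)
$\frac{1}{-75134 + R{\left(-170 \right)}} = \frac{1}{-75134 + \sqrt{2} \sqrt{-170}} = \frac{1}{-75134 + \sqrt{2} i \sqrt{170}} = \frac{1}{-75134 + 2 i \sqrt{85}}$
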